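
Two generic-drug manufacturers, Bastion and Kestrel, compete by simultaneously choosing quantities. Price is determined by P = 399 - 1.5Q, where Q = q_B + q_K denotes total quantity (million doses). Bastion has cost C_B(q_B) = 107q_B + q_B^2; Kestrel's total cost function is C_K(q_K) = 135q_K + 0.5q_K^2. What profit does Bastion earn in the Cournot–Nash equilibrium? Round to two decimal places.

Bastion's profit: π_B = (399 - 1.5Q)q_B - (107q_B + q_B²). Setting ∂π_B/∂q_B = 0: 292 - 5q_B - (3/2)(q_K) = 0.
Kestrel's first-order condition: 264 - 4q_K - (3/2)(q_B) = 0.
Best responses: q_B = (292 - (3/2)q_K)/5, q_K = (264 - (3/2)q_B)/4.
Solving the pair: q_B = 43.4930, q_K = 49.6901.
Price P = 399 - (3/2)·93.1831 = 259.2254.
Bastion's profit: 259.2254·43.4930 - 107·43.4930 - 43.4930² = 4729.0934.

4729.09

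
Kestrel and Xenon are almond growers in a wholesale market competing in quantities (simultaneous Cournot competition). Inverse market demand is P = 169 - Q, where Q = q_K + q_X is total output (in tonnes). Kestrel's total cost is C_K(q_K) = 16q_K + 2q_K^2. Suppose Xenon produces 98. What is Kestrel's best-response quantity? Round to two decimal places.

With the rival's output fixed at 98, Kestrel's profit is π_K = (169 - 98 - q_K)q_K - (16q_K + 2q_K²) = (71 - q_K)q_K - (16q_K + 2q_K²).
∂π_K/∂q_K = 55 - 6q_K = 0, so q_K = 55/6.

9.17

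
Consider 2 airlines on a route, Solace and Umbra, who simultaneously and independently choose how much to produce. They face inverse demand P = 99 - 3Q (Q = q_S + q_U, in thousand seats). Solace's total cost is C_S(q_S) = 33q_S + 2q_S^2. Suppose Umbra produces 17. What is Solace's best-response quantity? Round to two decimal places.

1.50

With the rival's output fixed at 17, Solace's profit is π_S = (99 - 3·17 - 3q_S)q_S - (33q_S + 2q_S²) = (48 - 3q_S)q_S - (33q_S + 2q_S²).
∂π_S/∂q_S = 15 - 10q_S = 0, so q_S = 3/2.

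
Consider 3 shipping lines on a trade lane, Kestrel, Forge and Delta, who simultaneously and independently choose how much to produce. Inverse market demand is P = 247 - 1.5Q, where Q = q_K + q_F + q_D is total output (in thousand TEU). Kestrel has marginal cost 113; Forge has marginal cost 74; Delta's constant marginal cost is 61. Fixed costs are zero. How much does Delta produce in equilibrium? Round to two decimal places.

Kestrel's profit: π_K = (247 - 1.5Q)q_K - (113q_K). Setting ∂π_K/∂q_K = 0: 134 - 3q_K - (3/2)(q_F + q_D) = 0.
Forge's first-order condition: 173 - 3q_F - (3/2)(q_K + q_D) = 0.
Delta's first-order condition: 186 - 3q_D - (3/2)(q_K + q_F) = 0.
Summing all 3 equations gives 493 − 6Q = 0, hence Q = 493/6.
Back-substituting: q_K = (134 − 493/4)/(3/2) = 43/6, q_F = (173 − 493/4)/(3/2) = 199/6, q_D = (186 − 493/4)/(3/2) = 251/6.

41.83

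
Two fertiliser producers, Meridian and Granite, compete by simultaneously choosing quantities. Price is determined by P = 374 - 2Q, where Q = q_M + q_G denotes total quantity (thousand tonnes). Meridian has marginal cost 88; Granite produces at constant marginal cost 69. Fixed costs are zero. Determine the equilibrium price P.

Meridian's profit: π_M = (374 - 2Q)q_M - (88q_M). Setting ∂π_M/∂q_M = 0: 286 - 4q_M - 2(q_G) = 0.
Granite's profit: π_G = (374 - 2Q)q_G - (69q_G). Setting ∂π_G/∂q_G = 0: 305 - 4q_G - 2(q_M) = 0.
Best responses: q_M = (286 - 2q_G)/4, q_G = (305 - 2q_M)/4.
Substituting one into the other gives q_M = 89/2 and q_G = 54.
Total output Q = 197/2, so price P = 374 - 2·(197/2) = 177.

177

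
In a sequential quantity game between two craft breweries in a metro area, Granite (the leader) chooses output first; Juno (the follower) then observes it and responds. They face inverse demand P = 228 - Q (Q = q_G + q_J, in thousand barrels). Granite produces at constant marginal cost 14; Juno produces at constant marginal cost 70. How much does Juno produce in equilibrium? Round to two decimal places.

Solve by backward induction. Given q_G, the follower Juno maximises π_J = (228 - q_G - q_J)q_J - 70q_J.
∂π_J/∂q_J = 158 - q_G - 2q_J = 0 gives the reaction function q_J = (158 - q_G)/2.
The leader anticipates this reaction. Substituting into P = 228 - Q gives P = 149 - (1/2)q_G, so π_G = (149 - (1/2)q_G)q_G - 14q_G.
Maximising: ∂π_G/∂q_G = 135 - q_G = 0, giving q_G = 135.
Then q_J = (158 - 135)/2 = 23/2.

11.50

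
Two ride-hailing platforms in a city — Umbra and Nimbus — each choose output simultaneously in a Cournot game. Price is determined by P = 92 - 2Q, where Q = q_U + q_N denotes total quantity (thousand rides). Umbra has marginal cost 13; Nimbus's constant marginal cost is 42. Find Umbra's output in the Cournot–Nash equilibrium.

Umbra's profit: π_U = (92 - 2Q)q_U - (13q_U). Setting ∂π_U/∂q_U = 0: 79 - 4q_U - 2(q_N) = 0.
Nimbus's profit: π_N = (92 - 2Q)q_N - (42q_N). Setting ∂π_N/∂q_N = 0: 50 - 4q_N - 2(q_U) = 0.
So q_U = (79 - 2q_N)/4 and q_N = (50 - 2q_U)/4.
Solving the pair: q_U = 18, q_N = 7/2.

18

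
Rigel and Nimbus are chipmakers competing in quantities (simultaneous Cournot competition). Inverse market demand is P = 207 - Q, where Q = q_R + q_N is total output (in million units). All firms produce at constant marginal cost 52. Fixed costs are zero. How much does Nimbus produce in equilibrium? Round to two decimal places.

51.67

Each firm earns π_i = (207 - Q)q_i - 52q_i.
First-order condition (treating rivals' output as given): 155 - 2q_i - q_j = 0.
By symmetry each firm produces the same amount; substituting q_j = q_i yields q_i = 155/3.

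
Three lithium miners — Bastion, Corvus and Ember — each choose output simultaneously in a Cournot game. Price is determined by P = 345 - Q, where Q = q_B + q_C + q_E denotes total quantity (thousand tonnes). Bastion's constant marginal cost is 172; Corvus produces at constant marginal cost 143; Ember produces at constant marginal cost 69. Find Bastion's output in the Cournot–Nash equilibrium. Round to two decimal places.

Bastion's profit: π_B = (345 - Q)q_B - (172q_B). Setting ∂π_B/∂q_B = 0: 173 - 2q_B - (q_C + q_E) = 0.
Corvus's first-order condition: 202 - 2q_C - (q_B + q_E) = 0.
Ember's profit: π_E = (345 - Q)q_E - (69q_E). Setting ∂π_E/∂q_E = 0: 276 - 2q_E - (q_B + q_C) = 0.
Adding the 3 first-order conditions: 651 − 4Q = 0, so Q = 651/4.
Back-substituting: q_B = (173 − 651/4) = 41/4, q_C = (202 − 651/4) = 157/4, q_E = (276 − 651/4) = 453/4.

10.25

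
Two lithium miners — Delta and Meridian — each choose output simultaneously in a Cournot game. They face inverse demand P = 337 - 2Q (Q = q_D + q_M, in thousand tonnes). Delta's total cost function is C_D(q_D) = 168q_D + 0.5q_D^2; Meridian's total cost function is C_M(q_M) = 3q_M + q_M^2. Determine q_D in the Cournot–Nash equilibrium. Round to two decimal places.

Delta's profit: π_D = (337 - 2Q)q_D - (168q_D + (1/2)q_D²). Setting ∂π_D/∂q_D = 0: 169 - 5q_D - 2(q_M) = 0.
Meridian's first-order condition: 334 - 6q_M - 2(q_D) = 0.
Best responses: q_D = (169 - 2q_M)/5, q_M = (334 - 2q_D)/6.
Solving the pair: q_D = 173/13, q_M = 666/13.

13.31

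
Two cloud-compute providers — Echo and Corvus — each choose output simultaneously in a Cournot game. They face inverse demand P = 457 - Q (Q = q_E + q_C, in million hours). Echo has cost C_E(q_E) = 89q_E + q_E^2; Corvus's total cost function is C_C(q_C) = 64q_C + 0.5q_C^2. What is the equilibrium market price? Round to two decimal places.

282.91

Echo's profit: π_E = (457 - Q)q_E - (89q_E + q_E²). Setting ∂π_E/∂q_E = 0: 368 - 4q_E - (q_C) = 0.
Corvus's profit: π_C = (457 - Q)q_C - (64q_C + (1/2)q_C²). Setting ∂π_C/∂q_C = 0: 393 - 3q_C - (q_E) = 0.
Best responses: q_E = (368 - q_C)/4, q_C = (393 - q_E)/3.
Substituting one into the other gives q_E = 711/11 and q_C = 1204/11.
Total output Q = 1915/11, so price P = 457 - 1915/11 = 282.9091.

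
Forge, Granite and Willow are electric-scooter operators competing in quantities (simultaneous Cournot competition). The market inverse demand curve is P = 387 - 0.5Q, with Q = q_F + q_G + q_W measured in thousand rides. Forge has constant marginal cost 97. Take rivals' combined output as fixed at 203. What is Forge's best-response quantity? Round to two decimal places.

188.50

With rivals' combined output fixed at 203, Forge's profit is π_F = (387 - (1/2)·203 - (1/2)q_F)q_F - (97q_F) = (571/2 - (1/2)q_F)q_F - (97q_F).
∂π_F/∂q_F = 377/2 - q_F = 0, so q_F = 377/2.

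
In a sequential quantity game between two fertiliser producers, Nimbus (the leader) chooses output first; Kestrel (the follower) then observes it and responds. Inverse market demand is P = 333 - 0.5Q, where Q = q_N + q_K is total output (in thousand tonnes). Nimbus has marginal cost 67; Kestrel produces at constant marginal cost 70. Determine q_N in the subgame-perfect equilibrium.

Solve by backward induction. Given q_N, the follower Kestrel maximises π_K = (333 - (1/2)q_N - (1/2)q_K)q_K - 70q_K.
Follower FOC: 263 - (1/2)q_N - q_K = 0, so q_K(q_N) = (263 - (1/2)q_N).
The leader anticipates this reaction. Substituting into P = 333 - 0.5Q gives P = 403/2 - (1/4)q_N, so π_N = (403/2 - (1/4)q_N)q_N - 67q_N.
Leader FOC: 269/2 - (1/2)q_N = 0, so q_N = 269.
Then q_K = (263 - (1/2)·269) = 257/2.

269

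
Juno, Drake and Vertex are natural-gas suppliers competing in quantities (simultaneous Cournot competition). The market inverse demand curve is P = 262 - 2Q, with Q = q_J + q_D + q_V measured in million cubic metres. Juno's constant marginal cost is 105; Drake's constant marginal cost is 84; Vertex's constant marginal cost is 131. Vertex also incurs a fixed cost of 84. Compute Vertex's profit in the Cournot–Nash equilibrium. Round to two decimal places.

21.13

Juno's profit: π_J = (262 - 2Q)q_J - (105q_J). Setting ∂π_J/∂q_J = 0: 157 - 4q_J - 2(q_D + q_V) = 0.
Drake's profit: π_D = (262 - 2Q)q_D - (84q_D). Setting ∂π_D/∂q_D = 0: 178 - 4q_D - 2(q_J + q_V) = 0.
Vertex's profit: π_V = (262 - 2Q)q_V - (131q_V). Setting ∂π_V/∂q_V = 0: 131 - 4q_V - 2(q_J + q_D) = 0.
Adding the 3 first-order conditions: 466 − 8Q = 0, so Q = 233/4.
Back-substituting: q_J = (157 − 233/2)/2 = 81/4, q_D = (178 − 233/2)/2 = 123/4, q_V = (131 − 233/2)/2 = 29/4.
Price P = 262 - 2·(233/4) = 291/2.
Vertex's profit: (291/2 - 131)·(29/4) - 84 = 169/8.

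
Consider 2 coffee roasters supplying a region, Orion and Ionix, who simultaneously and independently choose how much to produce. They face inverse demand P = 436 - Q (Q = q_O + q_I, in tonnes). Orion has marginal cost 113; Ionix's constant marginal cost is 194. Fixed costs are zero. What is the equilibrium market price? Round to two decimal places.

Orion's profit: π_O = (436 - Q)q_O - (113q_O). Setting ∂π_O/∂q_O = 0: 323 - 2q_O - (q_I) = 0.
Ionix's profit: π_I = (436 - Q)q_I - (194q_I). Setting ∂π_I/∂q_I = 0: 242 - 2q_I - (q_O) = 0.
So q_O = (323 - q_I)/2 and q_I = (242 - q_O)/2.
Substituting one into the other gives q_O = 404/3 and q_I = 161/3.
Total output Q = 565/3, so price P = 436 - 565/3 = 743/3.

247.67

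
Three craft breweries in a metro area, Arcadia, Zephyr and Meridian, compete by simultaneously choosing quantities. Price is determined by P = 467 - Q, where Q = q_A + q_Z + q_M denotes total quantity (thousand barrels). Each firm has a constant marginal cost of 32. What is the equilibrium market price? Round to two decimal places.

Each firm earns π_i = (467 - Q)q_i - 32q_i.
First-order condition (treating rivals' output as given): 435 - 2q_i - Σ_{j≠i} q_j = 0.
By symmetry each firm produces the same amount; substituting Σ_{j≠i} q_j = 2q_i yields q_i = 435/4.
Total output Q = 1305/4, so price P = 467 - 1305/4 = 563/4.

140.75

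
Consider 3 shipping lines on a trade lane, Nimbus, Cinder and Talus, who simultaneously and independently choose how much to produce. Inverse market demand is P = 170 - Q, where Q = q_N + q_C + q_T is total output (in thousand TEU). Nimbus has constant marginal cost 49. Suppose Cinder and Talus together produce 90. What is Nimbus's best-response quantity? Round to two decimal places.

With rivals' combined output fixed at 90, Nimbus's profit is π_N = (170 - 90 - q_N)q_N - (49q_N) = (80 - q_N)q_N - (49q_N).
∂π_N/∂q_N = 31 - 2q_N = 0, so q_N = 31/2.

15.50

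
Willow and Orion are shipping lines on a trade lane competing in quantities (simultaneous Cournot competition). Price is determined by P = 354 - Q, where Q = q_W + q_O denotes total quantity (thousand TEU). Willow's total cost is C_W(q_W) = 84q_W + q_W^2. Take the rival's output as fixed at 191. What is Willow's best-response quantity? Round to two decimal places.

With the rival's output fixed at 191, Willow's profit is π_W = (354 - 191 - q_W)q_W - (84q_W + q_W²) = (163 - q_W)q_W - (84q_W + q_W²).
∂π_W/∂q_W = 79 - 4q_W = 0, so q_W = 79/4.

19.75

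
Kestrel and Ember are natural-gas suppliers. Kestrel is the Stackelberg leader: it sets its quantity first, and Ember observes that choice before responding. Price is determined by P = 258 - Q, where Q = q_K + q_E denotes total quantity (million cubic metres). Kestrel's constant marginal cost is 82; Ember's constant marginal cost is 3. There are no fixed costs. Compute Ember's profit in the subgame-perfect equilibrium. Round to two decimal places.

10660.56

Solve by backward induction. Given q_K, the follower Ember maximises π_E = (258 - q_K - q_E)q_E - 3q_E.
Follower FOC: 255 - q_K - 2q_E = 0, so q_E(q_K) = (255 - q_K)/2.
Kestrel substitutes q_E(q_K) into its own profit: π_K = q_K(258 - q_K - (255 - q_K)/2) - 82q_K = (261/2 - (1/2)q_K)q_K - 82q_K.
Maximising: ∂π_K/∂q_K = 97/2 - q_K = 0, giving q_K = 97/2.
Then q_E = (255 - 97/2)/2 = 413/4.
Price P = 258 - 607/4 = 425/4.
Ember's profit: (425/4 - 3)·(413/4) = 10660.5625.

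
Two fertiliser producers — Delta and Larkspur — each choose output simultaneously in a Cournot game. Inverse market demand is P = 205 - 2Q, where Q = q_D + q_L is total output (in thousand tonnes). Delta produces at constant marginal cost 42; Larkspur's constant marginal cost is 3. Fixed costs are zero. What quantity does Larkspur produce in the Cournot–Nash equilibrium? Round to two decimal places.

40.17

Delta's profit: π_D = (205 - 2Q)q_D - (42q_D). Setting ∂π_D/∂q_D = 0: 163 - 4q_D - 2(q_L) = 0.
Larkspur's profit: π_L = (205 - 2Q)q_L - (3q_L). Setting ∂π_L/∂q_L = 0: 202 - 4q_L - 2(q_D) = 0.
Best responses: q_D = (163 - 2q_L)/4, q_L = (202 - 2q_D)/4.
Solving the pair: q_D = 62/3, q_L = 241/6.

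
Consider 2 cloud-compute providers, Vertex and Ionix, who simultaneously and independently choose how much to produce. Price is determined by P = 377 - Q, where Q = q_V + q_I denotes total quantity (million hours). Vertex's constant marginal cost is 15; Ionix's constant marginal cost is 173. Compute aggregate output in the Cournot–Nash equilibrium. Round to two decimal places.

Vertex's profit: π_V = (377 - Q)q_V - (15q_V). Setting ∂π_V/∂q_V = 0: 362 - 2q_V - (q_I) = 0.
Ionix's first-order condition: 204 - 2q_I - (q_V) = 0.
So q_V = (362 - q_I)/2 and q_I = (204 - q_V)/2.
Substituting one into the other gives q_V = 520/3 and q_I = 46/3.
Total output Q = 520/3 + 46/3 = 566/3.

188.67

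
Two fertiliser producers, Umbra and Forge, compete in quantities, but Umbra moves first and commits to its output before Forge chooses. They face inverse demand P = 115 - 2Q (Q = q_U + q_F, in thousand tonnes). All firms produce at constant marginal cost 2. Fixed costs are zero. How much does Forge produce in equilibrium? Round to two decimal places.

Solve by backward induction. Given q_U, the follower Forge maximises π_F = (115 - 2q_U - 2q_F)q_F - 2q_F.
Follower FOC: 113 - 2q_U - 4q_F = 0, so q_F(q_U) = (113 - 2q_U)/4.
The leader anticipates this reaction. Substituting into P = 115 - 2Q gives P = 117/2 - q_U, so π_U = (117/2 - q_U)q_U - 2q_U.
Maximising: ∂π_U/∂q_U = 113/2 - 2q_U = 0, giving q_U = 113/4.
Then q_F = (113 - 2·(113/4))/4 = 113/8.

14.13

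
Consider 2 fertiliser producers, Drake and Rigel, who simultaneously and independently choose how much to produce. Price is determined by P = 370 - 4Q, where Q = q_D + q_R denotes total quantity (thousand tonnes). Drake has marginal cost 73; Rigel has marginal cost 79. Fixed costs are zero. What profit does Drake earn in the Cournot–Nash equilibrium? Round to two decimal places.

Drake's profit: π_D = (370 - 4Q)q_D - (73q_D). Setting ∂π_D/∂q_D = 0: 297 - 8q_D - 4(q_R) = 0.
Rigel's first-order condition: 291 - 8q_R - 4(q_D) = 0.
So q_D = (297 - 4q_R)/8 and q_R = (291 - 4q_D)/8.
Substituting one into the other gives q_D = 101/4 and q_R = 95/4.
Price P = 370 - 4·49 = 174.
Drake's profit: (174 - 73)·(101/4) = 2550.2500.

2550.25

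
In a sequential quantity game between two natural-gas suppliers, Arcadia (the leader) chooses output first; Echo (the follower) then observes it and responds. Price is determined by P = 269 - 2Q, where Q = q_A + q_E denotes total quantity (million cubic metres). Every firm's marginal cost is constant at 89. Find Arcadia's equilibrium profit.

2025

Solve by backward induction. Given q_A, the follower Echo maximises π_E = (269 - 2q_A - 2q_E)q_E - 89q_E.
Setting the follower's marginal profit to zero, 180 - 2q_A - 4q_E = 0, i.e. q_E = (180 - 2q_A)/4.
The leader anticipates this reaction. Substituting into P = 269 - 2Q gives P = 179 - q_A, so π_A = (179 - q_A)q_A - 89q_A.
Leader FOC: 90 - 2q_A = 0, so q_A = 45.
Then q_E = (180 - 2·45)/4 = 45/2.
Price P = 269 - 2·(135/2) = 134.
Arcadia's profit: (134 - 89)·45 = 2025.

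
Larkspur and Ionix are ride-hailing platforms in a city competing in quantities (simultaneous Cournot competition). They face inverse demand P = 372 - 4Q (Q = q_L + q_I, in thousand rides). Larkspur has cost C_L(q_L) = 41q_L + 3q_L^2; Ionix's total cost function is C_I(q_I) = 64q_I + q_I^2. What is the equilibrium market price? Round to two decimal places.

208.58

Larkspur's profit: π_L = (372 - 4Q)q_L - (41q_L + 3q_L²). Setting ∂π_L/∂q_L = 0: 331 - 14q_L - 4(q_I) = 0.
Ionix's profit: π_I = (372 - 4Q)q_I - (64q_I + q_I²). Setting ∂π_I/∂q_I = 0: 308 - 10q_I - 4(q_L) = 0.
Best responses: q_L = (331 - 4q_I)/14, q_I = (308 - 4q_L)/10.
Substituting one into the other gives q_L = 1039/62 and q_I = 747/31.
Total output Q = 40.8548, so price P = 372 - 4·40.8548 = 208.5806.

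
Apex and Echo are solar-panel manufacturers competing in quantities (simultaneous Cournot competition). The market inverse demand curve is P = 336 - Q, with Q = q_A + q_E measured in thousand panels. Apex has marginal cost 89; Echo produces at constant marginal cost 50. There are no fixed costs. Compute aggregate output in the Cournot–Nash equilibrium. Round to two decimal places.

Apex's profit: π_A = (336 - Q)q_A - (89q_A). Setting ∂π_A/∂q_A = 0: 247 - 2q_A - (q_E) = 0.
Echo's first-order condition: 286 - 2q_E - (q_A) = 0.
So q_A = (247 - q_E)/2 and q_E = (286 - q_A)/2.
Solving the pair: q_A = 208/3, q_E = 325/3.
Total output Q = 208/3 + 325/3 = 533/3.

177.67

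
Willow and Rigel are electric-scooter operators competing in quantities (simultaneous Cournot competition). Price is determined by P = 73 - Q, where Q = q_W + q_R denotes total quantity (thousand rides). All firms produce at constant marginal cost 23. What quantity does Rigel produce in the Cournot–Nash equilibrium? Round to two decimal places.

16.67

Each firm earns π_i = (73 - Q)q_i - 23q_i.
First-order condition (treating rivals' output as given): 50 - 2q_i - q_j = 0.
By symmetry each firm produces the same amount; substituting q_j = q_i yields q_i = 50/3.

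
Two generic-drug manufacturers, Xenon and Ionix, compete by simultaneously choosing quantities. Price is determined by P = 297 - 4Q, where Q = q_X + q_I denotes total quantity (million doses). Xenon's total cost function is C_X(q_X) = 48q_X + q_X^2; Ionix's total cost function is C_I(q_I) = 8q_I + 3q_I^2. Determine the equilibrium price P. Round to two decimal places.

Xenon's profit: π_X = (297 - 4Q)q_X - (48q_X + q_X²). Setting ∂π_X/∂q_X = 0: 249 - 10q_X - 4(q_I) = 0.
Ionix's profit: π_I = (297 - 4Q)q_I - (8q_I + 3q_I²). Setting ∂π_I/∂q_I = 0: 289 - 14q_I - 4(q_X) = 0.
So q_X = (249 - 4q_I)/10 and q_I = (289 - 4q_X)/14.
Solving the pair: q_X = 1165/62, q_I = 947/62.
Total output Q = 1056/31, so price P = 297 - 4·(1056/31) = 160.7419.

160.74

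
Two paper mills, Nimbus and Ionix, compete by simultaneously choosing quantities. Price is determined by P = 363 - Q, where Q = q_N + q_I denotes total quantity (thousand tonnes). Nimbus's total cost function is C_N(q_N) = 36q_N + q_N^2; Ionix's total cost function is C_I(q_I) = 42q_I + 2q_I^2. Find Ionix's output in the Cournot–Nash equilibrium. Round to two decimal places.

41.61

Nimbus's profit: π_N = (363 - Q)q_N - (36q_N + q_N²). Setting ∂π_N/∂q_N = 0: 327 - 4q_N - (q_I) = 0.
Ionix's profit: π_I = (363 - Q)q_I - (42q_I + 2q_I²). Setting ∂π_I/∂q_I = 0: 321 - 6q_I - (q_N) = 0.
So q_N = (327 - q_I)/4 and q_I = (321 - q_N)/6.
Solving the pair: q_N = 1641/23, q_I = 957/23.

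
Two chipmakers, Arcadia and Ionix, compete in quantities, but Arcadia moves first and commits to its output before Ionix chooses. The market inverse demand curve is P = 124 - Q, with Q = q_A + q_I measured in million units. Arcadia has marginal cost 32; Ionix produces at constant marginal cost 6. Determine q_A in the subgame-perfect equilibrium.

33

The follower Ionix best-responds to any q_A: π_I = (124 - Q)q_I - 6q_I.
Follower FOC: 118 - q_A - 2q_I = 0, so q_I(q_A) = (118 - q_A)/2.
The leader anticipates this reaction. Substituting into P = 124 - Q gives P = 65 - (1/2)q_A, so π_A = (65 - (1/2)q_A)q_A - 32q_A.
Maximising: ∂π_A/∂q_A = 33 - q_A = 0, giving q_A = 33.
Then q_I = (118 - 33)/2 = 85/2.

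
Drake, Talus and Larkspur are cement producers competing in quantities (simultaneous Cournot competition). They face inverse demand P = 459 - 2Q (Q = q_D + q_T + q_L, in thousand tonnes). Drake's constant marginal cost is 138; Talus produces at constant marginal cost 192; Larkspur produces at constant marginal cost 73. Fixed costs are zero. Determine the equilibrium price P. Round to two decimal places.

215.50

Drake's profit: π_D = (459 - 2Q)q_D - (138q_D). Setting ∂π_D/∂q_D = 0: 321 - 4q_D - 2(q_T + q_L) = 0.
Talus's profit: π_T = (459 - 2Q)q_T - (192q_T). Setting ∂π_T/∂q_T = 0: 267 - 4q_T - 2(q_D + q_L) = 0.
Larkspur's profit: π_L = (459 - 2Q)q_L - (73q_L). Setting ∂π_L/∂q_L = 0: 386 - 4q_L - 2(q_D + q_T) = 0.
Summing all 3 equations gives 974 − 8Q = 0, hence Q = 487/4.
Back-substituting: q_D = (321 − 487/2)/2 = 155/4, q_T = (267 − 487/2)/2 = 47/4, q_L = (386 − 487/2)/2 = 285/4.
Total output Q = 487/4, so price P = 459 - 2·(487/4) = 431/2.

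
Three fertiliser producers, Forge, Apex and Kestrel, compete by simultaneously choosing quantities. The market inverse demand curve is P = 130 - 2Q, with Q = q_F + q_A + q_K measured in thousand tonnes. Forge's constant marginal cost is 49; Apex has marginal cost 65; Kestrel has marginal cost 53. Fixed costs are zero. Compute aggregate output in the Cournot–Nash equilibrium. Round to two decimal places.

27.88

Forge's profit: π_F = (130 - 2Q)q_F - (49q_F). Setting ∂π_F/∂q_F = 0: 81 - 4q_F - 2(q_A + q_K) = 0.
Apex's first-order condition: 65 - 4q_A - 2(q_F + q_K) = 0.
Kestrel's profit: π_K = (130 - 2Q)q_K - (53q_K). Setting ∂π_K/∂q_K = 0: 77 - 4q_K - 2(q_F + q_A) = 0.
Summing all 3 equations gives 223 − 8Q = 0, hence Q = 223/8.
Back-substituting: q_F = (81 − 223/4)/2 = 101/8, q_A = (65 − 223/4)/2 = 37/8, q_K = (77 − 223/4)/2 = 85/8.
Total output Q = 101/8 + 37/8 + 85/8 = 223/8.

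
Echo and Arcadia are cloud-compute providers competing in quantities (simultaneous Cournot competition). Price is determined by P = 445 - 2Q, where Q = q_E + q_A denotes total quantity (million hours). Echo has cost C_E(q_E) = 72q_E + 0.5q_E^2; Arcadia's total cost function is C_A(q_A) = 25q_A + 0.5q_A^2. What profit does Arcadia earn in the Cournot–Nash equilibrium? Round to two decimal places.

10392.95

Echo's profit: π_E = (445 - 2Q)q_E - (72q_E + (1/2)q_E²). Setting ∂π_E/∂q_E = 0: 373 - 5q_E - 2(q_A) = 0.
Arcadia's first-order condition: 420 - 5q_A - 2(q_E) = 0.
Rearranging gives the reaction functions q_E = (373 - 2q_A)/5 and q_A = (420 - 2q_E)/5.
Solving the pair: q_E = 1025/21, q_A = 1354/21.
Price P = 445 - 2·(793/7) = 1529/7.
Arcadia's profit: (1529/7)·(1354/21) - 25·(1354/21) - (1/2)(1354/21)² = 10392.9478.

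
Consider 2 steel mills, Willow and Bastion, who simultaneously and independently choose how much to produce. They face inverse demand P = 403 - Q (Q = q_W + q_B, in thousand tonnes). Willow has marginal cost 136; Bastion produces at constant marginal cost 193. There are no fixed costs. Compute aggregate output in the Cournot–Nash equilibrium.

Willow's profit: π_W = (403 - Q)q_W - (136q_W). Setting ∂π_W/∂q_W = 0: 267 - 2q_W - (q_B) = 0.
Bastion's first-order condition: 210 - 2q_B - (q_W) = 0.
Rearranging gives the reaction functions q_W = (267 - q_B)/2 and q_B = (210 - q_W)/2.
Substituting one into the other gives q_W = 108 and q_B = 51.
Total output Q = 108 + 51 = 159.

159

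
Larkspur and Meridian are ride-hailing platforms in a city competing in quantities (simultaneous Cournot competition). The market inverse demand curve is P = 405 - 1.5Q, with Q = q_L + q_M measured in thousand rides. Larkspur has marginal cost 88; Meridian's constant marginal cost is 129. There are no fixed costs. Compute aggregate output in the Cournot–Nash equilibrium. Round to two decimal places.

Larkspur's profit: π_L = (405 - 1.5Q)q_L - (88q_L). Setting ∂π_L/∂q_L = 0: 317 - 3q_L - (3/2)(q_M) = 0.
Meridian's first-order condition: 276 - 3q_M - (3/2)(q_L) = 0.
Best responses: q_L = (317 - (3/2)q_M)/3, q_M = (276 - (3/2)q_L)/3.
Substituting one into the other gives q_L = 716/9 and q_M = 470/9.
Total output Q = 716/9 + 470/9 = 1186/9.

131.78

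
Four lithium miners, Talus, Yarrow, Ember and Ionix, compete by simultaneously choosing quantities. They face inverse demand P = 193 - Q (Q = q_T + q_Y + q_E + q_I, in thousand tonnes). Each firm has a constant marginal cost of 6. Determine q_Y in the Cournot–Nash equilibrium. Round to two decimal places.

37.40

Each firm earns π_i = (193 - Q)q_i - 6q_i.
First-order condition (treating rivals' output as given): 187 - 2q_i - Σ_{j≠i} q_j = 0.
By symmetry each firm produces the same amount; substituting Σ_{j≠i} q_j = 3q_i yields q_i = 187/5.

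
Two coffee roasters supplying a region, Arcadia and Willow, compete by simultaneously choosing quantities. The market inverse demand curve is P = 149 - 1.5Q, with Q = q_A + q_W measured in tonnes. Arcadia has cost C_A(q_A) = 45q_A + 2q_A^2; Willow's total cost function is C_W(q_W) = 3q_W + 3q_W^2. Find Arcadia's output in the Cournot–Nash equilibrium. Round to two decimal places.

11.80

Arcadia's profit: π_A = (149 - 1.5Q)q_A - (45q_A + 2q_A²). Setting ∂π_A/∂q_A = 0: 104 - 7q_A - (3/2)(q_W) = 0.
Willow's first-order condition: 146 - 9q_W - (3/2)(q_A) = 0.
Rearranging gives the reaction functions q_A = (104 - (3/2)q_W)/7 and q_W = (146 - (3/2)q_A)/9.
Substituting one into the other gives q_A = 956/81 and q_W = 14.2551.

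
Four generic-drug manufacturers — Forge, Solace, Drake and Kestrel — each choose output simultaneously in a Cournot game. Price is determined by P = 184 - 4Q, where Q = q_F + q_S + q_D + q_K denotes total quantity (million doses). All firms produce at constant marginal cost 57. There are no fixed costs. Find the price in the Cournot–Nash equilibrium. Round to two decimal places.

A representative firm's profit is π_i = q_i(184 - 4Q) - 57q_i.
Setting ∂π_i/∂q_i = 0 with rivals' quantities fixed: 127 - 8q_i - 4·Σ_{j≠i} q_j = 0.
With identical firms every q_j equals q_i, so Σ_{j≠i} q_j = 3q_i and 127 = 20q_i, giving q_i = 127/20.
Total output Q = 127/5, so price P = 184 - 4·(127/5) = 412/5.

82.40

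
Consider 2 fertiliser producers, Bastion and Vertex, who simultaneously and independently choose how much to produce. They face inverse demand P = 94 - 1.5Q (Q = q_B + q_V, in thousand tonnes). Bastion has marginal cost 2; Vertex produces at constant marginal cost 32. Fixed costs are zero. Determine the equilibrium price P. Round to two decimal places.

42.67

Bastion's profit: π_B = (94 - 1.5Q)q_B - (2q_B). Setting ∂π_B/∂q_B = 0: 92 - 3q_B - (3/2)(q_V) = 0.
Vertex's profit: π_V = (94 - 1.5Q)q_V - (32q_V). Setting ∂π_V/∂q_V = 0: 62 - 3q_V - (3/2)(q_B) = 0.
Best responses: q_B = (92 - (3/2)q_V)/3, q_V = (62 - (3/2)q_B)/3.
Solving the pair: q_B = 244/9, q_V = 64/9.
Total output Q = 308/9, so price P = 94 - (3/2)·(308/9) = 128/3.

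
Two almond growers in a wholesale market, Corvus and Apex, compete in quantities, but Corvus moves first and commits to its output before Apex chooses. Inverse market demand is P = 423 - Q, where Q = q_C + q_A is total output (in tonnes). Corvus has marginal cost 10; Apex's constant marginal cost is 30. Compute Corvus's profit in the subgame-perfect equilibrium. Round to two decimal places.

Solve by backward induction. Given q_C, the follower Apex maximises π_A = (423 - q_C - q_A)q_A - 30q_A.
∂π_A/∂q_A = 393 - q_C - 2q_A = 0 gives the reaction function q_A = (393 - q_C)/2.
Corvus substitutes q_A(q_C) into its own profit: π_C = q_C(423 - q_C - (393 - q_C)/2) - 10q_C = (453/2 - (1/2)q_C)q_C - 10q_C.
Maximising: ∂π_C/∂q_C = 433/2 - q_C = 0, giving q_C = 433/2.
Then q_A = (393 - 433/2)/2 = 353/4.
Price P = 423 - 1219/4 = 473/4.
Corvus's profit: (473/4 - 10)·(433/2) = 23436.1250.

23436.13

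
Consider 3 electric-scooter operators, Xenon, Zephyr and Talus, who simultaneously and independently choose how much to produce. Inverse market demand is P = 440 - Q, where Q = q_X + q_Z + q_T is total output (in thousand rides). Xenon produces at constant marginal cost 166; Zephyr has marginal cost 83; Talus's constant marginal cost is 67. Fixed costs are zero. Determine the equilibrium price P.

189

Xenon's profit: π_X = (440 - Q)q_X - (166q_X). Setting ∂π_X/∂q_X = 0: 274 - 2q_X - (q_Z + q_T) = 0.
Zephyr's first-order condition: 357 - 2q_Z - (q_X + q_T) = 0.
Talus's first-order condition: 373 - 2q_T - (q_X + q_Z) = 0.
Summing all 3 equations gives 1004 − 4Q = 0, hence Q = 251.
Back-substituting: q_X = (274 − 251) = 23, q_Z = (357 − 251) = 106, q_T = (373 − 251) = 122.
Total output Q = 251, so price P = 440 - 251 = 189.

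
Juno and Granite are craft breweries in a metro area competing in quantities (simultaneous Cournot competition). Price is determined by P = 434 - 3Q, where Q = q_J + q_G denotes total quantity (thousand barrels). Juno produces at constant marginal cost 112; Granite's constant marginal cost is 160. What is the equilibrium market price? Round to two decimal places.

235.33

Juno's profit: π_J = (434 - 3Q)q_J - (112q_J). Setting ∂π_J/∂q_J = 0: 322 - 6q_J - 3(q_G) = 0.
Granite's first-order condition: 274 - 6q_G - 3(q_J) = 0.
Rearranging gives the reaction functions q_J = (322 - 3q_G)/6 and q_G = (274 - 3q_J)/6.
Solving the pair: q_J = 370/9, q_G = 226/9.
Total output Q = 596/9, so price P = 434 - 3·(596/9) = 706/3.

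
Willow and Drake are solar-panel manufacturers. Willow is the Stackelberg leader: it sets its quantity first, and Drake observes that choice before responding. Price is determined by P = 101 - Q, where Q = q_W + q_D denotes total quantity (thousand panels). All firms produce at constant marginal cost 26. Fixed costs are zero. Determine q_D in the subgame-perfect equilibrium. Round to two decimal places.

The follower Drake best-responds to any q_W: π_D = (101 - Q)q_D - 26q_D.
∂π_D/∂q_D = 75 - q_W - 2q_D = 0 gives the reaction function q_D = (75 - q_W)/2.
The leader anticipates this reaction. Substituting into P = 101 - Q gives P = 127/2 - (1/2)q_W, so π_W = (127/2 - (1/2)q_W)q_W - 26q_W.
The leader's first-order condition 75/2 - q_W = 0 yields q_W = 75/2.
Then q_D = (75 - 75/2)/2 = 75/4.

18.75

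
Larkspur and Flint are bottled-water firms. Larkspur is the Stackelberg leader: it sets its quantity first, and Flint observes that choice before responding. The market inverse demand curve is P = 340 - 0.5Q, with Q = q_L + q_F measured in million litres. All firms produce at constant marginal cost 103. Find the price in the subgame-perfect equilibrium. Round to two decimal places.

162.25

Solve by backward induction. Given q_L, the follower Flint maximises π_F = (340 - (1/2)q_L - (1/2)q_F)q_F - 103q_F.
Follower FOC: 237 - (1/2)q_L - q_F = 0, so q_F(q_L) = (237 - (1/2)q_L).
Larkspur substitutes q_F(q_L) into its own profit: π_L = q_L(340 - (1/2)q_L - (237 - (1/2)q_L)/2) - 103q_L = (443/2 - (1/4)q_L)q_L - 103q_L.
Maximising: ∂π_L/∂q_L = 237/2 - (1/2)q_L = 0, giving q_L = 237.
Then q_F = (237 - (1/2)·237) = 237/2.
Total output Q = 711/2, so price P = 340 - (1/2)·(711/2) = 649/4.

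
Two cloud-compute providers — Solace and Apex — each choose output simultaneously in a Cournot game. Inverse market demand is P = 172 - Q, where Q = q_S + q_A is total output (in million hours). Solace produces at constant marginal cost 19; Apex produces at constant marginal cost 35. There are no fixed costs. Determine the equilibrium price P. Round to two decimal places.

Solace's profit: π_S = (172 - Q)q_S - (19q_S). Setting ∂π_S/∂q_S = 0: 153 - 2q_S - (q_A) = 0.
Apex's profit: π_A = (172 - Q)q_A - (35q_A). Setting ∂π_A/∂q_A = 0: 137 - 2q_A - (q_S) = 0.
So q_S = (153 - q_A)/2 and q_A = (137 - q_S)/2.
Substituting one into the other gives q_S = 169/3 and q_A = 121/3.
Total output Q = 290/3, so price P = 172 - 290/3 = 226/3.

75.33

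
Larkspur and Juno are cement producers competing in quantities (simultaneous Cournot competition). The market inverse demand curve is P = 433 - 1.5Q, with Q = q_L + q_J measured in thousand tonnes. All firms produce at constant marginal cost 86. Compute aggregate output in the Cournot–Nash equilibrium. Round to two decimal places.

Each firm earns π_i = (433 - 1.5Q)q_i - 86q_i.
First-order condition (treating rivals' output as given): 347 - 3q_i - (3/2)q_j = 0.
By symmetry each firm produces the same amount; substituting q_j = q_i yields q_i = 347/(9/2) = 694/9.
Total output Q = 694/9 + 694/9 = 1388/9.

154.22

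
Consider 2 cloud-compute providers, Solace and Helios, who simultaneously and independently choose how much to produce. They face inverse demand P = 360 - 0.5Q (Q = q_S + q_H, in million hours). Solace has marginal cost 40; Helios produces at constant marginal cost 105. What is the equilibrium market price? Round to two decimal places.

Solace's profit: π_S = (360 - 0.5Q)q_S - (40q_S). Setting ∂π_S/∂q_S = 0: 320 - q_S - (1/2)(q_H) = 0.
Helios's profit: π_H = (360 - 0.5Q)q_H - (105q_H). Setting ∂π_H/∂q_H = 0: 255 - q_H - (1/2)(q_S) = 0.
Best responses: q_S = (320 - (1/2)q_H), q_H = (255 - (1/2)q_S).
Substituting one into the other gives q_S = 770/3 and q_H = 380/3.
Total output Q = 1150/3, so price P = 360 - (1/2)·(1150/3) = 505/3.

168.33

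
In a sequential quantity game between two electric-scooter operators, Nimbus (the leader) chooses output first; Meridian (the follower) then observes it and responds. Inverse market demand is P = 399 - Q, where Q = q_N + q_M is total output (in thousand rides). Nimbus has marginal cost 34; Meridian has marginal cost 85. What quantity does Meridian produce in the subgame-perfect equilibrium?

53

Solve by backward induction. Given q_N, the follower Meridian maximises π_M = (399 - q_N - q_M)q_M - 85q_M.
∂π_M/∂q_M = 314 - q_N - 2q_M = 0 gives the reaction function q_M = (314 - q_N)/2.
The leader anticipates this reaction. Substituting into P = 399 - Q gives P = 242 - (1/2)q_N, so π_N = (242 - (1/2)q_N)q_N - 34q_N.
Maximising: ∂π_N/∂q_N = 208 - q_N = 0, giving q_N = 208.
Then q_M = (314 - 208)/2 = 53.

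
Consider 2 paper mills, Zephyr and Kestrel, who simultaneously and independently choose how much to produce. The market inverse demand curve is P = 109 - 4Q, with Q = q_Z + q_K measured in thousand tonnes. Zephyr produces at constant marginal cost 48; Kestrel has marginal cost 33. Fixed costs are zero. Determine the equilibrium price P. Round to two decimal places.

Zephyr's profit: π_Z = (109 - 4Q)q_Z - (48q_Z). Setting ∂π_Z/∂q_Z = 0: 61 - 8q_Z - 4(q_K) = 0.
Kestrel's first-order condition: 76 - 8q_K - 4(q_Z) = 0.
Best responses: q_Z = (61 - 4q_K)/8, q_K = (76 - 4q_Z)/8.
Solving the pair: q_Z = 23/6, q_K = 91/12.
Total output Q = 137/12, so price P = 109 - 4·(137/12) = 190/3.

63.33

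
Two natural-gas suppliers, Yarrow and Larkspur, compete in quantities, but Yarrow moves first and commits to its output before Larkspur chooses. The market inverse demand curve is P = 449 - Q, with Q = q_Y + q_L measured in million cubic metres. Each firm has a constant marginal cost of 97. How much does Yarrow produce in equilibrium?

176

The follower Larkspur best-responds to any q_Y: π_L = (449 - Q)q_L - 97q_L.
∂π_L/∂q_L = 352 - q_Y - 2q_L = 0 gives the reaction function q_L = (352 - q_Y)/2.
Yarrow substitutes q_L(q_Y) into its own profit: π_Y = q_Y(449 - q_Y - (352 - q_Y)/2) - 97q_Y = (273 - (1/2)q_Y)q_Y - 97q_Y.
Leader FOC: 176 - q_Y = 0, so q_Y = 176.
Then q_L = (352 - 176)/2 = 88.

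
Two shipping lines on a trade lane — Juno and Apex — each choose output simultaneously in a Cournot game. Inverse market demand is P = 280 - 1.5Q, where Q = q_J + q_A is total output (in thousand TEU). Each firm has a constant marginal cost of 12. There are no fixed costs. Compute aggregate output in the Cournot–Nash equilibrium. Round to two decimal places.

Each firm earns π_i = (280 - 1.5Q)q_i - 12q_i.
Setting ∂π_i/∂q_i = 0 with rivals' quantities fixed: 268 - 3q_i - (3/2)q_j = 0.
By symmetry each firm produces the same amount; substituting q_j = q_i yields q_i = 268/(9/2) = 536/9.
Total output Q = 536/9 + 536/9 = 1072/9.

119.11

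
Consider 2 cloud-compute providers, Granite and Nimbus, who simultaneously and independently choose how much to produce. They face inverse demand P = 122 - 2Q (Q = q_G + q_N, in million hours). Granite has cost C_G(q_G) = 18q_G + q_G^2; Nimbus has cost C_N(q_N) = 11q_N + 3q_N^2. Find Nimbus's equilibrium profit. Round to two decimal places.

Granite's profit: π_G = (122 - 2Q)q_G - (18q_G + q_G²). Setting ∂π_G/∂q_G = 0: 104 - 6q_G - 2(q_N) = 0.
Nimbus's profit: π_N = (122 - 2Q)q_N - (11q_N + 3q_N²). Setting ∂π_N/∂q_N = 0: 111 - 10q_N - 2(q_G) = 0.
Best responses: q_G = (104 - 2q_N)/6, q_N = (111 - 2q_G)/10.
Solving the pair: q_G = 409/28, q_N = 229/28.
Price P = 122 - 2·(319/14) = 535/7.
Nimbus's profit: (535/7)·(229/28) - 11·(229/28) - 3(229/28)² = 334.4452.

334.45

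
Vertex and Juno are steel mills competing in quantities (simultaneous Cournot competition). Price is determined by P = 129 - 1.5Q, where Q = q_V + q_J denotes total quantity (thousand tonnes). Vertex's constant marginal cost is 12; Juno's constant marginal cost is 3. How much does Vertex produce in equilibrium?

24

Vertex's profit: π_V = (129 - 1.5Q)q_V - (12q_V). Setting ∂π_V/∂q_V = 0: 117 - 3q_V - (3/2)(q_J) = 0.
Juno's profit: π_J = (129 - 1.5Q)q_J - (3q_J). Setting ∂π_J/∂q_J = 0: 126 - 3q_J - (3/2)(q_V) = 0.
So q_V = (117 - (3/2)q_J)/3 and q_J = (126 - (3/2)q_V)/3.
Substituting one into the other gives q_V = 24 and q_J = 30.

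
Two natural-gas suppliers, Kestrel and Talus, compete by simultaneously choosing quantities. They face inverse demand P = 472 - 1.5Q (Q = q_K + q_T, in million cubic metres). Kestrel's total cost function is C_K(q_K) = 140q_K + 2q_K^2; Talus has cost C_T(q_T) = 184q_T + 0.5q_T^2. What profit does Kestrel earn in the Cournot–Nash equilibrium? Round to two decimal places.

Kestrel's profit: π_K = (472 - 1.5Q)q_K - (140q_K + 2q_K²). Setting ∂π_K/∂q_K = 0: 332 - 7q_K - (3/2)(q_T) = 0.
Talus's first-order condition: 288 - 4q_T - (3/2)(q_K) = 0.
So q_K = (332 - (3/2)q_T)/7 and q_T = (288 - (3/2)q_K)/4.
Solving the pair: q_K = 34.7961, q_T = 58.9515.
Price P = 472 - (3/2)·93.7476 = 331.3786.
Kestrel's profit: 331.3786·34.7961 - 140·34.7961 - 2·34.7961² = 4237.6940.

4237.69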